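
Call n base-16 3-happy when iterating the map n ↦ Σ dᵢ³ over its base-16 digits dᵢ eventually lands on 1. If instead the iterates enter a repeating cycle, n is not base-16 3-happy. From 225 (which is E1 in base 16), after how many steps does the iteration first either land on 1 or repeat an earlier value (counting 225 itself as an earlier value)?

9

225 = (14,1)_16 → 14³ + 1³ = 2744 + 1 = 2745
2745 = (10,11,9)_16 → 10³ + 11³ + 9³ = 1000 + 1331 + 729 = 3060
3060 = (11,15,4)_16 → 11³ + 15³ + 4³ = 1331 + 3375 + 64 = 4770
4770 = (1,2,10,2)_16 → 1³ + 2³ + 10³ + 2³ = 1 + 8 + 1000 + 8 = 1017
1017 = (3,15,9)_16 → 3³ + 15³ + 9³ = 27 + 3375 + 729 = 4131
4131 = (1,0,2,3)_16 → 1³ + 0³ + 2³ + 3³ = 1 + 0 + 8 + 27 = 36
36 = (2,4)_16 → 2³ + 4³ = 8 + 64 = 72
72 = (4,8)_16 → 4³ + 8³ = 64 + 512 = 576
576 = (2,4,0)_16 → 2³ + 4³ + 0³ = 8 + 64 + 0 = 72  — 72 repeats.
That took 9 steps.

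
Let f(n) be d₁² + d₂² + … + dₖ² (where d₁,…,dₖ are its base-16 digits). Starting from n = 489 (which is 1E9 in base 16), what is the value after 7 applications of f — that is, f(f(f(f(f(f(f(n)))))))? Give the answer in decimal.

489 = (1,14,9)_16 → 1² + 14² + 9² = 278
278 = (1,1,6)_16 → 1² + 1² + 6² = 38
38 = (2,6)_16 → 2² + 6² = 40
40 = (2,8)_16 → 2² + 8² = 68
68 = (4,4)_16 → 4² + 4² = 32
32 = (2,0)_16 → 2² + 0² = 4
4 = (4)_16 → 4² = 16

16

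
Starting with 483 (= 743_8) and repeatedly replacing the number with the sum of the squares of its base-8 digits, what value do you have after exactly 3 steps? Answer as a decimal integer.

36

483 = (7,4,3)_8 → 7² + 4² + 3² = 49 + 16 + 9 = 74
74 = (1,1,2)_8 → 1² + 1² + 2² = 1 + 1 + 4 = 6
6 = (6)_8 → 6² = 36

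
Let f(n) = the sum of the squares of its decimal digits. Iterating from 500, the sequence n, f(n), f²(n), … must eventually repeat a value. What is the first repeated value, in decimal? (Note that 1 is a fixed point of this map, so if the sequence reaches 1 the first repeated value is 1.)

500 → 5² + 0² + 0² = 25
25 → 2² + 5² = 29
29 → 2² + 9² = 85
85 → 8² + 5² = 89
89 → 8² + 9² = 145
145 → 1² + 4² + 5² = 42
42 → 4² + 2² = 20
20 → 2² + 0² = 4
4 → 4² = 16
16 → 1² + 6² = 37
37 → 3² + 7² = 58
58 → 5² + 8² = 89  — 89 already appeared earlier.

89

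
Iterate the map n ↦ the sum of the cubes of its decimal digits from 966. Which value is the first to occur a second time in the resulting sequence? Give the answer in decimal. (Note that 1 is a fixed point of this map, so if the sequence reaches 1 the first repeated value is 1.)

966 → 9³ + 6³ + 6³ = 729 + 216 + 216 = 1161
1161 → 1³ + 1³ + 6³ + 1³ = 1 + 1 + 216 + 1 = 219
219 → 2³ + 1³ + 9³ = 8 + 1 + 729 = 738
738 → 7³ + 3³ + 8³ = 343 + 27 + 512 = 882
882 → 8³ + 8³ + 2³ = 512 + 512 + 8 = 1032
1032 → 1³ + 0³ + 3³ + 2³ = 1 + 0 + 27 + 8 = 36
36 → 3³ + 6³ = 27 + 216 = 243
243 → 2³ + 4³ + 3³ = 8 + 64 + 27 = 99
99 → 9³ + 9³ = 729 + 729 = 1458
1458 → 1³ + 4³ + 5³ + 8³ = 1 + 64 + 125 + 512 = 702
702 → 7³ + 0³ + 2³ = 343 + 0 + 8 = 351
351 → 3³ + 5³ + 1³ = 27 + 125 + 1 = 153
153 → 1³ + 5³ + 3³ = 1 + 125 + 27 = 153  — 153 already appeared earlier.

153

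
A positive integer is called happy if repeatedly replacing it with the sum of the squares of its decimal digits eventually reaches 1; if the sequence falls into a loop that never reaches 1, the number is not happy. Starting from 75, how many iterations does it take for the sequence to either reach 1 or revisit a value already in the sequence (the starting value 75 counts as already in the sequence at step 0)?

75 → 7² + 5² = 49 + 25 = 74
74 → 7² + 4² = 49 + 16 = 65
65 → 6² + 5² = 36 + 25 = 61
61 → 6² + 1² = 36 + 1 = 37
37 → 3² + 7² = 9 + 49 = 58
58 → 5² + 8² = 25 + 64 = 89
89 → 8² + 9² = 64 + 81 = 145
145 → 1² + 4² + 5² = 1 + 16 + 25 = 42
42 → 4² + 2² = 16 + 4 = 20
20 → 2² + 0² = 4 + 0 = 4
4 → 4² = 16
16 → 1² + 6² = 1 + 36 = 37  — 37 repeats.
That took 12 steps.

12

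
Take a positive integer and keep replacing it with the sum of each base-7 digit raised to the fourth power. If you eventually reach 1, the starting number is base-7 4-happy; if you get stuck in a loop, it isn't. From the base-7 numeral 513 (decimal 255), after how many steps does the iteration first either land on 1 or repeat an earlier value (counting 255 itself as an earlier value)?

13

255 = (5,1,3)_7 → 5⁴ + 1⁴ + 3⁴ = 625 + 1 + 81 = 707
707 = (2,0,3,0)_7 → 2⁴ + 0⁴ + 3⁴ + 0⁴ = 16 + 0 + 81 + 0 = 97
97 = (1,6,6)_7 → 1⁴ + 6⁴ + 6⁴ = 1 + 1296 + 1296 = 2593
2593 = (1,0,3,6,3)_7 → 1⁴ + 0⁴ + 3⁴ + 6⁴ + 3⁴ = 1 + 0 + 81 + 1296 + 81 = 1459
1459 = (4,1,5,3)_7 → 4⁴ + 1⁴ + 5⁴ + 3⁴ = 256 + 1 + 625 + 81 = 963
963 = (2,5,4,4)_7 → 2⁴ + 5⁴ + 4⁴ + 4⁴ = 16 + 625 + 256 + 256 = 1153
1153 = (3,2,3,5)_7 → 3⁴ + 2⁴ + 3⁴ + 5⁴ = 81 + 16 + 81 + 625 = 803
803 = (2,2,2,5)_7 → 2⁴ + 2⁴ + 2⁴ + 5⁴ = 16 + 16 + 16 + 625 = 673
673 = (1,6,5,1)_7 → 1⁴ + 6⁴ + 5⁴ + 1⁴ = 1 + 1296 + 625 + 1 = 1923
1923 = (5,4,1,5)_7 → 5⁴ + 4⁴ + 1⁴ + 5⁴ = 625 + 256 + 1 + 625 = 1507
1507 = (4,2,5,2)_7 → 4⁴ + 2⁴ + 5⁴ + 2⁴ = 256 + 16 + 625 + 16 = 913
913 = (2,4,4,3)_7 → 2⁴ + 4⁴ + 4⁴ + 3⁴ = 16 + 256 + 256 + 81 = 609
609 = (1,5,3,0)_7 → 1⁴ + 5⁴ + 3⁴ + 0⁴ = 1 + 625 + 81 + 0 = 707  — 707 repeats.
That took 13 steps.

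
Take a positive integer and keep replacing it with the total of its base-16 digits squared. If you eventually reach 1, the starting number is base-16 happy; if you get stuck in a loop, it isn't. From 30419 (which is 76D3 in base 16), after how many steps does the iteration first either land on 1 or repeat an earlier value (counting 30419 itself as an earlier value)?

8

30419 = (7,6,13,3)_16 → 7² + 6² + 13² + 3² = 49 + 36 + 169 + 9 = 263
263 = (1,0,7)_16 → 1² + 0² + 7² = 1 + 0 + 49 = 50
50 = (3,2)_16 → 3² + 2² = 9 + 4 = 13
13 = (13)_16 → 13² = 169
169 = (10,9)_16 → 10² + 9² = 100 + 81 = 181
181 = (11,5)_16 → 11² + 5² = 121 + 25 = 146
146 = (9,2)_16 → 9² + 2² = 81 + 4 = 85
85 = (5,5)_16 → 5² + 5² = 25 + 25 = 50  — 50 repeats.
That took 8 steps.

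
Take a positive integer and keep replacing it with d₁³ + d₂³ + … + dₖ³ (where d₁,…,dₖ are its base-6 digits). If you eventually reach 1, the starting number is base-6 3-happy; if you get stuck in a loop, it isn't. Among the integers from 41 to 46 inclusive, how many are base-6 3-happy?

41: 41 → 126 → 54 → 28 → 128 → 62 → 73 → 9 → 28  (repeats 28)
42: 42 → 2 → 8 → 9 → 28 → 128 → 62 → 73 → 9  (repeats 9)
43: 43 → 3 → 27 → 91 → 36 → 1  (reaches 1)
44: 44 → 10 → 65 → 190 → 190  (repeats 190)
45: 45 → 29 → 189 → 153 → 92 → 43 → 3 → 27 → 91 → 36 → 1  (reaches 1)
46: 46 → 66 → 126 → 54 → 28 → 128 → 62 → 73 → 9 → 28  (repeats 28)
base-6 3-happy: 43, 45

2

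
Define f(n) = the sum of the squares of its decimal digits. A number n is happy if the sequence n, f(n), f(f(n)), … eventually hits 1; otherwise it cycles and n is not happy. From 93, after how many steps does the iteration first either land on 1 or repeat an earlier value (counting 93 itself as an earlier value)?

93 → 9² + 3² = 81 + 9 = 90
90 → 9² + 0² = 81 + 0 = 81
81 → 8² + 1² = 64 + 1 = 65
65 → 6² + 5² = 36 + 25 = 61
61 → 6² + 1² = 36 + 1 = 37
37 → 3² + 7² = 9 + 49 = 58
58 → 5² + 8² = 25 + 64 = 89
89 → 8² + 9² = 64 + 81 = 145
145 → 1² + 4² + 5² = 1 + 16 + 25 = 42
42 → 4² + 2² = 16 + 4 = 20
20 → 2² + 0² = 4 + 0 = 4
4 → 4² = 16
16 → 1² + 6² = 1 + 36 = 37  — 37 repeats.
That took 13 steps.

13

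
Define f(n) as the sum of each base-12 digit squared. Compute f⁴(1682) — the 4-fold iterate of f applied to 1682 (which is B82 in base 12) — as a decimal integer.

1682 = (11,8,2)_12 → 189
189 = (1,3,9)_12 → 91
91 = (7,7)_12 → 98
98 = (8,2)_12 → 68

68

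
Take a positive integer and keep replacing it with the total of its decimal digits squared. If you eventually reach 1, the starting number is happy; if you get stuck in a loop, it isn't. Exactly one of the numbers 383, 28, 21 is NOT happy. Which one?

21

383: 383 → 82 → 68 → 100 → 1  — reaches 1 (happy)
28: 28 → 68 → 100 → 1  — reaches 1 (happy)
21: 21 → 5 → 25 → 29 → 85 → 89 → 145 → 42 → 20 → 4 → 16 → 37 → 58 → 89  — repeats 89 (not happy)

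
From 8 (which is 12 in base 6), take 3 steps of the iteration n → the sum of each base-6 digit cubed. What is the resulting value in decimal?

128

8 = (1,2)_6 → 1³ + 2³ = 9
9 = (1,3)_6 → 1³ + 3³ = 28
28 = (4,4)_6 → 4³ + 4³ = 128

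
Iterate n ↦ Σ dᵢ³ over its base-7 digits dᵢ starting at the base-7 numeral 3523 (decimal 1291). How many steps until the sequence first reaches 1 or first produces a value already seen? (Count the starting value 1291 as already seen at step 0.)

9

1291 = (3,5,2,3)_7 → 3³ + 5³ + 2³ + 3³ = 27 + 125 + 8 + 27 = 187
187 = (3,5,5)_7 → 3³ + 5³ + 5³ = 27 + 125 + 125 = 277
277 = (5,4,4)_7 → 5³ + 4³ + 4³ = 125 + 64 + 64 = 253
253 = (5,1,1)_7 → 5³ + 1³ + 1³ = 125 + 1 + 1 = 127
127 = (2,4,1)_7 → 2³ + 4³ + 1³ = 8 + 64 + 1 = 73
73 = (1,3,3)_7 → 1³ + 3³ + 3³ = 1 + 27 + 27 = 55
55 = (1,0,6)_7 → 1³ + 0³ + 6³ = 1 + 0 + 216 = 217
217 = (4,3,0)_7 → 4³ + 3³ + 0³ = 64 + 27 + 0 = 91
91 = (1,6,0)_7 → 1³ + 6³ + 0³ = 1 + 216 + 0 = 217  — 217 repeats.
That took 9 steps.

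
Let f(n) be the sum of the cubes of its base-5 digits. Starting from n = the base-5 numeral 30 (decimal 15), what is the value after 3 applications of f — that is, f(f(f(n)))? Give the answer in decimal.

65

15 = (3,0)_5 → 3³ + 0³ = 27
27 = (1,0,2)_5 → 1³ + 0³ + 2³ = 9
9 = (1,4)_5 → 1³ + 4³ = 65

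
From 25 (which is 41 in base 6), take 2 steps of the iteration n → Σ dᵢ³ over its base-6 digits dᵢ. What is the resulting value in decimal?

25 = (4,1)_6 → 4³ + 1³ = 64 + 1 = 65
65 = (1,4,5)_6 → 1³ + 4³ + 5³ = 1 + 64 + 125 = 190

190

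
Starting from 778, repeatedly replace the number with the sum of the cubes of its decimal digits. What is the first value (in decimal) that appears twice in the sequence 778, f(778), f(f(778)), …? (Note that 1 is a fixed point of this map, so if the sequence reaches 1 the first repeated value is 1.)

778 → 7³ + 7³ + 8³ = 343 + 343 + 512 = 1198
1198 → 1³ + 1³ + 9³ + 8³ = 1 + 1 + 729 + 512 = 1243
1243 → 1³ + 2³ + 4³ + 3³ = 1 + 8 + 64 + 27 = 100
100 → 1³ + 0³ + 0³ = 1 + 0 + 0 = 1  — reached the fixed point 1.
1 → 1, so 1 is the first repeated value.

1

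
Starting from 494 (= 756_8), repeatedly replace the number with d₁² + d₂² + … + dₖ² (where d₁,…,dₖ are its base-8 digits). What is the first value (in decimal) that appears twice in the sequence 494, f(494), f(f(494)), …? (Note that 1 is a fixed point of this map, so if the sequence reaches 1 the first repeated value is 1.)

494 = (7,5,6)_8 → 7² + 5² + 6² = 110
110 = (1,5,6)_8 → 1² + 5² + 6² = 62
62 = (7,6)_8 → 7² + 6² = 85
85 = (1,2,5)_8 → 1² + 2² + 5² = 30
30 = (3,6)_8 → 3² + 6² = 45
45 = (5,5)_8 → 5² + 5² = 50
50 = (6,2)_8 → 6² + 2² = 40
40 = (5,0)_8 → 5² + 0² = 25
25 = (3,1)_8 → 3² + 1² = 10
10 = (1,2)_8 → 1² + 2² = 5
5 = (5)_8 → 5² = 25  — 25 already appeared earlier.

25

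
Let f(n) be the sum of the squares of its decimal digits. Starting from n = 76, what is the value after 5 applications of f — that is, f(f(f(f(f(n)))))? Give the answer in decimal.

20

76 → 7² + 6² = 85
85 → 8² + 5² = 89
89 → 8² + 9² = 145
145 → 1² + 4² + 5² = 42
42 → 4² + 2² = 20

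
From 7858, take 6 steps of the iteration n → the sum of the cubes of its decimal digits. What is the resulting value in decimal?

7858 → 1492
1492 → 802
802 → 520
520 → 133
133 → 55
55 → 250

250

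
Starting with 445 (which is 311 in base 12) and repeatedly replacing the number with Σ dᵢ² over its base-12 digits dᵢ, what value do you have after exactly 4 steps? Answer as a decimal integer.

445 = (3,1,1)_12 → 3² + 1² + 1² = 11
11 = (11)_12 → 11² = 121
121 = (10,1)_12 → 10² + 1² = 101
101 = (8,5)_12 → 8² + 5² = 89

89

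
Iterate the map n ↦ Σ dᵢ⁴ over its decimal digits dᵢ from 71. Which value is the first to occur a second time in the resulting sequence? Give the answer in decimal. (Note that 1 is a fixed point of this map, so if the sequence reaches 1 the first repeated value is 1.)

8208

71 → 7⁴ + 1⁴ = 2402
2402 → 2⁴ + 4⁴ + 0⁴ + 2⁴ = 288
288 → 2⁴ + 8⁴ + 8⁴ = 8208
8208 → 8⁴ + 2⁴ + 0⁴ + 8⁴ = 8208  — 8208 already appeared earlier.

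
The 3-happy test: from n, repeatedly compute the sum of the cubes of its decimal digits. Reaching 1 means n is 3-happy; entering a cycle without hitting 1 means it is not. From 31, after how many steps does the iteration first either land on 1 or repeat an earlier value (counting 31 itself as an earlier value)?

31 → 3³ + 1³ = 27 + 1 = 28
28 → 2³ + 8³ = 8 + 512 = 520
520 → 5³ + 2³ + 0³ = 125 + 8 + 0 = 133
133 → 1³ + 3³ + 3³ = 1 + 27 + 27 = 55
55 → 5³ + 5³ = 125 + 125 = 250
250 → 2³ + 5³ + 0³ = 8 + 125 + 0 = 133  — 133 repeats.
That took 6 steps.

6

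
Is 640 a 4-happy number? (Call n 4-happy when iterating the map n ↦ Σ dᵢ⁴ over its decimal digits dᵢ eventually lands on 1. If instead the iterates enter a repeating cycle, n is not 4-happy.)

not 4-happy

640 → 1552
1552 → 1267
1267 → 3714
3714 → 2739
2739 → 9059
9059 → 13747
13747 → 5140
5140 → 882
882 → 8208
8208 → 8208  — 8208 already seen; the sequence cycles without reaching 1.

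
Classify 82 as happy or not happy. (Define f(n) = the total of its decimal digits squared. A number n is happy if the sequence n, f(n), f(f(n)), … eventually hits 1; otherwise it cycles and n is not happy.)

82 → 68
68 → 100
100 → 1  — reached 1.

happy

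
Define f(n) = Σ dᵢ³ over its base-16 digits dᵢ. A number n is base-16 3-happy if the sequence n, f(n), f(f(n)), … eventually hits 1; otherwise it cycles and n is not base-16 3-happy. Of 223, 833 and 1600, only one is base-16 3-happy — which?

1600

223: 223 → 5572 → 1918 → 3430 → 2629 → 1189 → 1189  — repeats 1189 (not base-16 3-happy)
833: 833 → 92 → 1853 → 2567 → 1343 → 3527 → 4268 → 2729 → 2729  — repeats 2729 (not base-16 3-happy)
1600: 1600 → 280 → 514 → 16 → 1  — reaches 1 (base-16 3-happy)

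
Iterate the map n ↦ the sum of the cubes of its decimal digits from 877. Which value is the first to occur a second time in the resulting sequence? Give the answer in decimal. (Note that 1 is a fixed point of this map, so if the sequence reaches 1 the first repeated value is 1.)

1

877 → 1198
1198 → 1243
1243 → 100
100 → 1  — reached the fixed point 1.
1 → 1, so 1 is the first repeated value.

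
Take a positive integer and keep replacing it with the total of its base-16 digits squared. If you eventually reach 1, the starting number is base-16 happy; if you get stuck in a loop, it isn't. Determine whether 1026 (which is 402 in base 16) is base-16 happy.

base-16 happy

1026 = (4,0,2)_16 → 20
20 = (1,4)_16 → 17
17 = (1,1)_16 → 2
2 = (2)_16 → 4
4 = (4)_16 → 16
16 = (1,0)_16 → 1  — reached 1.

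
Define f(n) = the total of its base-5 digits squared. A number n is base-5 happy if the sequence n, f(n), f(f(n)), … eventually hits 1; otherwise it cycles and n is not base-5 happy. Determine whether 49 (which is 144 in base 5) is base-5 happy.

base-5 happy

49 = (1,4,4)_5 → 1² + 4² + 4² = 33
33 = (1,1,3)_5 → 1² + 1² + 3² = 11
11 = (2,1)_5 → 2² + 1² = 5
5 = (1,0)_5 → 1² + 0² = 1  — reached 1.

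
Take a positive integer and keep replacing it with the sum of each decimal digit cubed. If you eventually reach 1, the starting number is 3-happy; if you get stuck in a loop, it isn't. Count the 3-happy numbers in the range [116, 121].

1

116: 116 → 218 → 521 → 134 → 92 → 737 → 713 → 371 → 371  — not 3-happy
117: 117 → 345 → 216 → 225 → 141 → 66 → 432 → 99 → 1458 → 702 → 351 → 153 → 153  — not 3-happy
118: 118 → 514 → 190 → 730 → 370 → 370  — not 3-happy
119: 119 → 731 → 371 → 371  — not 3-happy
120: 120 → 9 → 729 → 1080 → 513 → 153 → 153  — not 3-happy
121: 121 → 10 → 1  — 3-happy
3-happy: 121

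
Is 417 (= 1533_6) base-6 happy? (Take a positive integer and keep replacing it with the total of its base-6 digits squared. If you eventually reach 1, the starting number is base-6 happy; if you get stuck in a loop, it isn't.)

base-6 happy

417 = (1,5,3,3)_6 → 1² + 5² + 3² + 3² = 44
44 = (1,1,2)_6 → 1² + 1² + 2² = 6
6 = (1,0)_6 → 1² + 0² = 1  — reached 1.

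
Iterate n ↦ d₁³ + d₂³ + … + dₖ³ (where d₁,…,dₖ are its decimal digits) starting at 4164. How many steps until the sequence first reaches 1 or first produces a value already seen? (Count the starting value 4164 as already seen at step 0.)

4164 → 4³ + 1³ + 6³ + 4³ = 64 + 1 + 216 + 64 = 345
345 → 3³ + 4³ + 5³ = 27 + 64 + 125 = 216
216 → 2³ + 1³ + 6³ = 8 + 1 + 216 = 225
225 → 2³ + 2³ + 5³ = 8 + 8 + 125 = 141
141 → 1³ + 4³ + 1³ = 1 + 64 + 1 = 66
66 → 6³ + 6³ = 216 + 216 = 432
432 → 4³ + 3³ + 2³ = 64 + 27 + 8 = 99
99 → 9³ + 9³ = 729 + 729 = 1458
1458 → 1³ + 4³ + 5³ + 8³ = 1 + 64 + 125 + 512 = 702
702 → 7³ + 0³ + 2³ = 343 + 0 + 8 = 351
351 → 3³ + 5³ + 1³ = 27 + 125 + 1 = 153
153 → 1³ + 5³ + 3³ = 1 + 125 + 27 = 153  — 153 repeats.
That took 12 steps.

12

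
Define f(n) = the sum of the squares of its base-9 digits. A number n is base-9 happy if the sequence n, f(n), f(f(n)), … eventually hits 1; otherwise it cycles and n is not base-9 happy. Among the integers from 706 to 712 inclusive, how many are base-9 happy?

1

706: 706 → 116 → 74 → 68 → 74  (repeats 74)
707: 707 → 125 → 81 → 1  (reaches 1)
708: 708 → 136 → 38 → 20 → 8 → 64 → 50 → 50  (repeats 50)
709: 709 → 149 → 75 → 73 → 65 → 53 → 89 → 65  (repeats 65)
710: 710 → 164 → 8 → 64 → 50 → 50  (repeats 50)
711: 711 → 113 → 35 → 73 → 65 → 53 → 89 → 65  (repeats 65)
712: 712 → 114 → 46 → 26 → 68 → 74 → 68  (repeats 68)
base-9 happy: 707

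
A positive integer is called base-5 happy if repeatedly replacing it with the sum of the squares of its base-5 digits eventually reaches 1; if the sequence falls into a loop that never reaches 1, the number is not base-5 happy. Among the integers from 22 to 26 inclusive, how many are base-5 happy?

2

22: 22 → 20 → 16 → 10 → 4 → 16  — not base-5 happy
23: 23 → 25 → 1  — base-5 happy
24: 24 → 32 → 6 → 2 → 4 → 16 → 10 → 4  — not base-5 happy
25: 25 → 1  — base-5 happy
26: 26 → 2 → 4 → 16 → 10 → 4  — not base-5 happy
base-5 happy: 23, 25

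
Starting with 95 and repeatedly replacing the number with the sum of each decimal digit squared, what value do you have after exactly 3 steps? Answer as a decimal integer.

95 → 9² + 5² = 106
106 → 1² + 0² + 6² = 37
37 → 3² + 7² = 58

58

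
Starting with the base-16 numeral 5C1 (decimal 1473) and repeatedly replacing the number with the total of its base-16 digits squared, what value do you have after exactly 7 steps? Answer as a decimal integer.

1473 = (5,12,1)_16 → 5² + 12² + 1² = 170
170 = (10,10)_16 → 10² + 10² = 200
200 = (12,8)_16 → 12² + 8² = 208
208 = (13,0)_16 → 13² + 0² = 169
169 = (10,9)_16 → 10² + 9² = 181
181 = (11,5)_16 → 11² + 5² = 146
146 = (9,2)_16 → 9² + 2² = 85

85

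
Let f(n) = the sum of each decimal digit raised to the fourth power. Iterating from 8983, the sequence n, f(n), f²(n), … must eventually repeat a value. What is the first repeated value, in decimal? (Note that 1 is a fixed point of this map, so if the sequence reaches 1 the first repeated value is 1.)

4179

8983 → 8⁴ + 9⁴ + 8⁴ + 3⁴ = 4096 + 6561 + 4096 + 81 = 14834
14834 → 1⁴ + 4⁴ + 8⁴ + 3⁴ + 4⁴ = 1 + 256 + 4096 + 81 + 256 = 4690
4690 → 4⁴ + 6⁴ + 9⁴ + 0⁴ = 256 + 1296 + 6561 + 0 = 8113
8113 → 8⁴ + 1⁴ + 1⁴ + 3⁴ = 4096 + 1 + 1 + 81 = 4179
4179 → 4⁴ + 1⁴ + 7⁴ + 9⁴ = 256 + 1 + 2401 + 6561 = 9219
9219 → 9⁴ + 2⁴ + 1⁴ + 9⁴ = 6561 + 16 + 1 + 6561 = 13139
13139 → 1⁴ + 3⁴ + 1⁴ + 3⁴ + 9⁴ = 1 + 81 + 1 + 81 + 6561 = 6725
6725 → 6⁴ + 7⁴ + 2⁴ + 5⁴ = 1296 + 2401 + 16 + 625 = 4338
4338 → 4⁴ + 3⁴ + 3⁴ + 8⁴ = 256 + 81 + 81 + 4096 = 4514
4514 → 4⁴ + 5⁴ + 1⁴ + 4⁴ = 256 + 625 + 1 + 256 = 1138
1138 → 1⁴ + 1⁴ + 3⁴ + 8⁴ = 1 + 1 + 81 + 4096 = 4179  — 4179 already appeared earlier.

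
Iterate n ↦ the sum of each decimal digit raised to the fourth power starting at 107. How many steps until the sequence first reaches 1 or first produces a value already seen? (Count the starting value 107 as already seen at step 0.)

107 → 1⁴ + 0⁴ + 7⁴ = 2402
2402 → 2⁴ + 4⁴ + 0⁴ + 2⁴ = 288
288 → 2⁴ + 8⁴ + 8⁴ = 8208
8208 → 8⁴ + 2⁴ + 0⁴ + 8⁴ = 8208  — 8208 repeats.
That took 4 steps.

4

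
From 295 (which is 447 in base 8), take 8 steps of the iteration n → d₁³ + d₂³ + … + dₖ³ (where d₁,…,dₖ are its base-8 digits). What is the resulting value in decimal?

469

295 = (4,4,7)_8 → 471
471 = (7,2,7)_8 → 694
694 = (1,2,6,6)_8 → 441
441 = (6,7,1)_8 → 560
560 = (1,0,6,0)_8 → 217
217 = (3,3,1)_8 → 55
55 = (6,7)_8 → 559
559 = (1,0,5,7)_8 → 469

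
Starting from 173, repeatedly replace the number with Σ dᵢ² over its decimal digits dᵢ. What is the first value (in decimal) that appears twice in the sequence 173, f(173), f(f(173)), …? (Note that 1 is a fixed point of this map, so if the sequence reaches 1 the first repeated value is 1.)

173 → 1² + 7² + 3² = 1 + 49 + 9 = 59
59 → 5² + 9² = 25 + 81 = 106
106 → 1² + 0² + 6² = 1 + 0 + 36 = 37
37 → 3² + 7² = 9 + 49 = 58
58 → 5² + 8² = 25 + 64 = 89
89 → 8² + 9² = 64 + 81 = 145
145 → 1² + 4² + 5² = 1 + 16 + 25 = 42
42 → 4² + 2² = 16 + 4 = 20
20 → 2² + 0² = 4 + 0 = 4
4 → 4² = 16
16 → 1² + 6² = 1 + 36 = 37  — 37 already appeared earlier.

37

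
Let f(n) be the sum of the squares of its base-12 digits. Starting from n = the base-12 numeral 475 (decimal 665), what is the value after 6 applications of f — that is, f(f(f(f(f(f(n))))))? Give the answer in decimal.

50

665 = (4,7,5)_12 → 90
90 = (7,6)_12 → 85
85 = (7,1)_12 → 50
50 = (4,2)_12 → 20
20 = (1,8)_12 → 65
65 = (5,5)_12 → 50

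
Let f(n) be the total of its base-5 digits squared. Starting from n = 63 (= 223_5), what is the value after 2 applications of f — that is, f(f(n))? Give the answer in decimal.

13

63 = (2,2,3)_5 → 2² + 2² + 3² = 17
17 = (3,2)_5 → 3² + 2² = 13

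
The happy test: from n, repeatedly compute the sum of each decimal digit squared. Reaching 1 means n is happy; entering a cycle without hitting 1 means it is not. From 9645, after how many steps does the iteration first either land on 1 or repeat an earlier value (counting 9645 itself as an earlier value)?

9645 → 9² + 6² + 4² + 5² = 81 + 36 + 16 + 25 = 158
158 → 1² + 5² + 8² = 1 + 25 + 64 = 90
90 → 9² + 0² = 81 + 0 = 81
81 → 8² + 1² = 64 + 1 = 65
65 → 6² + 5² = 36 + 25 = 61
61 → 6² + 1² = 36 + 1 = 37
37 → 3² + 7² = 9 + 49 = 58
58 → 5² + 8² = 25 + 64 = 89
89 → 8² + 9² = 64 + 81 = 145
145 → 1² + 4² + 5² = 1 + 16 + 25 = 42
42 → 4² + 2² = 16 + 4 = 20
20 → 2² + 0² = 4 + 0 = 4
4 → 4² = 16
16 → 1² + 6² = 1 + 36 = 37  — 37 repeats.
That took 14 steps.

14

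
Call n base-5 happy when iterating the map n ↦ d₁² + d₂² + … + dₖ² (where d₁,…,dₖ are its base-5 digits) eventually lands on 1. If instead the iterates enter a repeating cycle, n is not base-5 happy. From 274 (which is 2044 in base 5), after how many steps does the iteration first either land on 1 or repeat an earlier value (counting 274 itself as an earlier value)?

274 = (2,0,4,4)_5 → 2² + 0² + 4² + 4² = 36
36 = (1,2,1)_5 → 1² + 2² + 1² = 6
6 = (1,1)_5 → 1² + 1² = 2
2 = (2)_5 → 2² = 4
4 = (4)_5 → 4² = 16
16 = (3,1)_5 → 3² + 1² = 10
10 = (2,0)_5 → 2² + 0² = 4  — 4 repeats.
That took 7 steps.

7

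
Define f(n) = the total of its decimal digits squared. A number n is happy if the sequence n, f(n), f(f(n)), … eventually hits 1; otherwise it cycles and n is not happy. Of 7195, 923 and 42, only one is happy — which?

7195: 7195 → 156 → 62 → 40 → 16 → 37 → 58 → 89 → 145 → 42 → 20 → 4 → 16  — repeats 16 (not happy)
923: 923 → 94 → 97 → 130 → 10 → 1  — reaches 1 (happy)
42: 42 → 20 → 4 → 16 → 37 → 58 → 89 → 145 → 42  — repeats 42 (not happy)

923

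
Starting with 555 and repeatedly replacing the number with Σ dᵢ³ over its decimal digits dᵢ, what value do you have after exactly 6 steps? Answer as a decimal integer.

513

555 → 5³ + 5³ + 5³ = 375
375 → 3³ + 7³ + 5³ = 495
495 → 4³ + 9³ + 5³ = 918
918 → 9³ + 1³ + 8³ = 1242
1242 → 1³ + 2³ + 4³ + 2³ = 81
81 → 8³ + 1³ = 513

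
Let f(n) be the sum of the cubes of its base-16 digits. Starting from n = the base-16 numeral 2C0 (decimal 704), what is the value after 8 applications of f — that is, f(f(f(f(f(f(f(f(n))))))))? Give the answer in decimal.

3527

704 = (2,12,0)_16 → 2³ + 12³ + 0³ = 8 + 1728 + 0 = 1736
1736 = (6,12,8)_16 → 6³ + 12³ + 8³ = 216 + 1728 + 512 = 2456
2456 = (9,9,8)_16 → 9³ + 9³ + 8³ = 729 + 729 + 512 = 1970
1970 = (7,11,2)_16 → 7³ + 11³ + 2³ = 343 + 1331 + 8 = 1682
1682 = (6,9,2)_16 → 6³ + 9³ + 2³ = 216 + 729 + 8 = 953
953 = (3,11,9)_16 → 3³ + 11³ + 9³ = 27 + 1331 + 729 = 2087
2087 = (8,2,7)_16 → 8³ + 2³ + 7³ = 512 + 8 + 343 = 863
863 = (3,5,15)_16 → 3³ + 5³ + 15³ = 27 + 125 + 3375 = 3527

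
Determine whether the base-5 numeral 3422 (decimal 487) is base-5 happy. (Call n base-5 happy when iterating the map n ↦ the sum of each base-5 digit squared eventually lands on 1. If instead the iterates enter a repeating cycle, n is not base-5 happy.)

base-5 happy

487 = (3,4,2,2)_5 → 3² + 4² + 2² + 2² = 33
33 = (1,1,3)_5 → 1² + 1² + 3² = 11
11 = (2,1)_5 → 2² + 1² = 5
5 = (1,0)_5 → 1² + 0² = 1  — reached 1.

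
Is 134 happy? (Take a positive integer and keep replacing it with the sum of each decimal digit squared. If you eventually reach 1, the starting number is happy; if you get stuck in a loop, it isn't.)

not happy

134 → 1² + 3² + 4² = 26
26 → 2² + 6² = 40
40 → 4² + 0² = 16
16 → 1² + 6² = 37
37 → 3² + 7² = 58
58 → 5² + 8² = 89
89 → 8² + 9² = 145
145 → 1² + 4² + 5² = 42
42 → 4² + 2² = 20
20 → 2² + 0² = 4
4 → 4² = 16  — 16 already seen; the sequence cycles without reaching 1.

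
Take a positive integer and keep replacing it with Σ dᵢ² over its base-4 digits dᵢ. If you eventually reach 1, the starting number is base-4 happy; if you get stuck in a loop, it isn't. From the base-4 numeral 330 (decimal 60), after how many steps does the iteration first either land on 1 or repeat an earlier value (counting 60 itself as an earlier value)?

60 = (3,3,0)_4 → 3² + 3² + 0² = 9 + 9 + 0 = 18
18 = (1,0,2)_4 → 1² + 0² + 2² = 1 + 0 + 4 = 5
5 = (1,1)_4 → 1² + 1² = 1 + 1 = 2
2 = (2)_4 → 2² = 4
4 = (1,0)_4 → 1² + 0² = 1 + 0 = 1  — reached 1.
That took 5 steps.

5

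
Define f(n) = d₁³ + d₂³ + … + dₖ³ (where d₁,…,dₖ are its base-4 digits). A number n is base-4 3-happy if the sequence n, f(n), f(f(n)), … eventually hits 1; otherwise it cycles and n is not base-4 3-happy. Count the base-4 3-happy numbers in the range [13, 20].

1

13: 13 → 28 → 28  — not base-4 3-happy
14: 14 → 35 → 35  — not base-4 3-happy
15: 15 → 54 → 36 → 9 → 9  — not base-4 3-happy
16: 16 → 1  — base-4 3-happy
17: 17 → 2 → 8 → 8  — not base-4 3-happy
18: 18 → 9 → 9  — not base-4 3-happy
19: 19 → 28 → 28  — not base-4 3-happy
20: 20 → 2 → 8 → 8  — not base-4 3-happy
base-4 3-happy: 16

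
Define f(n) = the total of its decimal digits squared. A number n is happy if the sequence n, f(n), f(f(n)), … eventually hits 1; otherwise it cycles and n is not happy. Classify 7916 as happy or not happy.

7916 → 167
167 → 86
86 → 100
100 → 1  — reached 1.

happy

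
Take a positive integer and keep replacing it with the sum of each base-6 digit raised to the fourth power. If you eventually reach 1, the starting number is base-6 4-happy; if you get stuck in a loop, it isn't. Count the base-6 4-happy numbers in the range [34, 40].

1

34: 34 → 881 → 897 → 962 → 544 → 353 → 963 → 609 → 978 → 338 → 114 → 82 → 273 → 164 → 353  (repeats 353)
35: 35 → 1250 → 1153 → 642 → 1266 → 1251 → 1218 → 1331 → 1251  (repeats 1251)
36: 36 → 1  (reaches 1)
37: 37 → 2 → 16 → 272 → 99 → 353 → 963 → 609 → 978 → 338 → 114 → 82 → 273 → 164 → 353  (repeats 353)
38: 38 → 17 → 641 → 1522 → 259 → 4 → 256 → 258 → 3 → 81 → 98 → 288 → 17  (repeats 17)
39: 39 → 82 → 273 → 164 → 353 → 963 → 609 → 978 → 338 → 114 → 82  (repeats 82)
40: 40 → 257 → 627 → 738 → 178 → 1137 → 788 → 803 → 963 → 609 → 978 → 338 → 114 → 82 → 273 → 164 → 353 → 963  (repeats 963)
base-6 4-happy: 36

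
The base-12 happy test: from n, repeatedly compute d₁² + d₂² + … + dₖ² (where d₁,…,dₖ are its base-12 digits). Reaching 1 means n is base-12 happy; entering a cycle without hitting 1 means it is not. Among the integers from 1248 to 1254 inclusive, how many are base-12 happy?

1

1248: 1248 → 128 → 164 → 66 → 61 → 26 → 8 → 64 → 41 → 34 → 104 → 128  (repeats 128)
1249: 1249 → 129 → 181 → 11 → 121 → 101 → 89 → 74 → 40 → 25 → 5 → 25  (repeats 25)
1250: 1250 → 132 → 121 → 101 → 89 → 74 → 40 → 25 → 5 → 25  (repeats 25)
1251: 1251 → 137 → 146 → 5 → 25 → 5  (repeats 5)
1252: 1252 → 144 → 1  (reaches 1)
1253: 1253 → 153 → 82 → 136 → 137 → 146 → 5 → 25 → 5  (repeats 5)
1254: 1254 → 164 → 66 → 61 → 26 → 8 → 64 → 41 → 34 → 104 → 128 → 164  (repeats 164)
base-12 happy: 1252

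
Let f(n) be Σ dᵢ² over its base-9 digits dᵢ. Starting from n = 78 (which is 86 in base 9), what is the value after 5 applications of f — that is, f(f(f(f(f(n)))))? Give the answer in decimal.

50

78 = (8,6)_9 → 8² + 6² = 100
100 = (1,2,1)_9 → 1² + 2² + 1² = 6
6 = (6)_9 → 6² = 36
36 = (4,0)_9 → 4² + 0² = 16
16 = (1,7)_9 → 1² + 7² = 50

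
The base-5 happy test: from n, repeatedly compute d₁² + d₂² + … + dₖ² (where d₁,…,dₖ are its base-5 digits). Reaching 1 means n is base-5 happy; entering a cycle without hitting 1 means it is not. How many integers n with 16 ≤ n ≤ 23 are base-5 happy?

16: 16 → 10 → 4 → 16  (repeats 16)
17: 17 → 13 → 13  (repeats 13)
18: 18 → 18  (repeats 18)
19: 19 → 25 → 1  (reaches 1)
20: 20 → 16 → 10 → 4 → 16  (repeats 16)
21: 21 → 17 → 13 → 13  (repeats 13)
22: 22 → 20 → 16 → 10 → 4 → 16  (repeats 16)
23: 23 → 25 → 1  (reaches 1)
base-5 happy: 19, 23

2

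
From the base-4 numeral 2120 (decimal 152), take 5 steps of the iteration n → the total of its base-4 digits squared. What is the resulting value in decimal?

152 = (2,1,2,0)_4 → 2² + 1² + 2² + 0² = 9
9 = (2,1)_4 → 2² + 1² = 5
5 = (1,1)_4 → 1² + 1² = 2
2 = (2)_4 → 2² = 4
4 = (1,0)_4 → 1² + 0² = 1

1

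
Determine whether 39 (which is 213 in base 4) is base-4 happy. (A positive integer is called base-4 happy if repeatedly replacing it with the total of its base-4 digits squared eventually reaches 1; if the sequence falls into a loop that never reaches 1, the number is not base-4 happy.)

39 = (2,1,3)_4 → 2² + 1² + 3² = 14
14 = (3,2)_4 → 3² + 2² = 13
13 = (3,1)_4 → 3² + 1² = 10
10 = (2,2)_4 → 2² + 2² = 8
8 = (2,0)_4 → 2² + 0² = 4
4 = (1,0)_4 → 1² + 0² = 1  — reached 1.

base-4 happy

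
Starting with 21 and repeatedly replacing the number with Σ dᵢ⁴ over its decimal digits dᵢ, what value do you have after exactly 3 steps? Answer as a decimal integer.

288

21 → 17
17 → 2402
2402 → 288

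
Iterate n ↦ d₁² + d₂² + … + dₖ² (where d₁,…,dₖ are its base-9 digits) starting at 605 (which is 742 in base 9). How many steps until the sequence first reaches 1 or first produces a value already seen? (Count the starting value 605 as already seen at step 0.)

605 = (7,4,2)_9 → 69
69 = (7,6)_9 → 85
85 = (1,0,4)_9 → 17
17 = (1,8)_9 → 65
65 = (7,2)_9 → 53
53 = (5,8)_9 → 89
89 = (1,0,8)_9 → 65  — 65 repeats.
That took 7 steps.

7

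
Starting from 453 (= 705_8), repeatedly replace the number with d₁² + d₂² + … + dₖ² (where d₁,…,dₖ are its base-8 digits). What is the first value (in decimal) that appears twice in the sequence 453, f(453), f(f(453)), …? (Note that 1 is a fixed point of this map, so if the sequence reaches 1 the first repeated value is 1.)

453 = (7,0,5)_8 → 7² + 0² + 5² = 74
74 = (1,1,2)_8 → 1² + 1² + 2² = 6
6 = (6)_8 → 6² = 36
36 = (4,4)_8 → 4² + 4² = 32
32 = (4,0)_8 → 4² + 0² = 16
16 = (2,0)_8 → 2² + 0² = 4
4 = (4)_8 → 4² = 16  — 16 already appeared earlier.

16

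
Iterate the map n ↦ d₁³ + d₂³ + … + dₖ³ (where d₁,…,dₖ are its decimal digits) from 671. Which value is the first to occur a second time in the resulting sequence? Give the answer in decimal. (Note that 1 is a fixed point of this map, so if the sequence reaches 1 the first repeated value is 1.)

371

671 → 6³ + 7³ + 1³ = 216 + 343 + 1 = 560
560 → 5³ + 6³ + 0³ = 125 + 216 + 0 = 341
341 → 3³ + 4³ + 1³ = 27 + 64 + 1 = 92
92 → 9³ + 2³ = 729 + 8 = 737
737 → 7³ + 3³ + 7³ = 343 + 27 + 343 = 713
713 → 7³ + 1³ + 3³ = 343 + 1 + 27 = 371
371 → 3³ + 7³ + 1³ = 27 + 343 + 1 = 371  — 371 already appeared earlier.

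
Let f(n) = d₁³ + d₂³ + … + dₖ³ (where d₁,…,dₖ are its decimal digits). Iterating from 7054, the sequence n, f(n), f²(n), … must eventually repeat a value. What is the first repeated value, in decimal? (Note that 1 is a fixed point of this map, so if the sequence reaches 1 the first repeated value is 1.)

7054 → 7³ + 0³ + 5³ + 4³ = 343 + 0 + 125 + 64 = 532
532 → 5³ + 3³ + 2³ = 125 + 27 + 8 = 160
160 → 1³ + 6³ + 0³ = 1 + 216 + 0 = 217
217 → 2³ + 1³ + 7³ = 8 + 1 + 343 = 352
352 → 3³ + 5³ + 2³ = 27 + 125 + 8 = 160  — 160 already appeared earlier.

160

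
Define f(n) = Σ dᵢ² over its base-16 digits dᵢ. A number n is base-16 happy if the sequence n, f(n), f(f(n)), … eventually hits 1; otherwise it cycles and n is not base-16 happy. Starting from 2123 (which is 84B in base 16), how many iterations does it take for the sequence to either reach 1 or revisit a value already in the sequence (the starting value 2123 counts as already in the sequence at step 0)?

10

2123 = (8,4,11)_16 → 201
201 = (12,9)_16 → 225
225 = (14,1)_16 → 197
197 = (12,5)_16 → 169
169 = (10,9)_16 → 181
181 = (11,5)_16 → 146
146 = (9,2)_16 → 85
85 = (5,5)_16 → 50
50 = (3,2)_16 → 13
13 = (13)_16 → 169  — 169 repeats.
That took 10 steps.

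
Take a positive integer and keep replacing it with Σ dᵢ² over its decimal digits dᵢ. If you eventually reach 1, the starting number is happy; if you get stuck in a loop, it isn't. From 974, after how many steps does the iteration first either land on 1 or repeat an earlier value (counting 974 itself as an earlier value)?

15

974 → 146
146 → 53
53 → 34
34 → 25
25 → 29
29 → 85
85 → 89
89 → 145
145 → 42
42 → 20
20 → 4
4 → 16
16 → 37
37 → 58
58 → 89  — 89 repeats.
That took 15 steps.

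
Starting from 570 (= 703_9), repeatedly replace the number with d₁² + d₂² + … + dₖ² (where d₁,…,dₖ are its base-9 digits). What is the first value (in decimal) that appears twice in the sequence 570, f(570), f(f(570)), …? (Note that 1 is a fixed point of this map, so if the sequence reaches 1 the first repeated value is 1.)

74

570 = (7,0,3)_9 → 7² + 0² + 3² = 58
58 = (6,4)_9 → 6² + 4² = 52
52 = (5,7)_9 → 5² + 7² = 74
74 = (8,2)_9 → 8² + 2² = 68
68 = (7,5)_9 → 7² + 5² = 74  — 74 already appeared earlier.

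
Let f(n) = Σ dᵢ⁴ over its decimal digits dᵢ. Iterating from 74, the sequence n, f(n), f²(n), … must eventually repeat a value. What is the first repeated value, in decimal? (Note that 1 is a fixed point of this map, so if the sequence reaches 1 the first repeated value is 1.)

4338

74 → 7⁴ + 4⁴ = 2401 + 256 = 2657
2657 → 2⁴ + 6⁴ + 5⁴ + 7⁴ = 16 + 1296 + 625 + 2401 = 4338
4338 → 4⁴ + 3⁴ + 3⁴ + 8⁴ = 256 + 81 + 81 + 4096 = 4514
4514 → 4⁴ + 5⁴ + 1⁴ + 4⁴ = 256 + 625 + 1 + 256 = 1138
1138 → 1⁴ + 1⁴ + 3⁴ + 8⁴ = 1 + 1 + 81 + 4096 = 4179
4179 → 4⁴ + 1⁴ + 7⁴ + 9⁴ = 256 + 1 + 2401 + 6561 = 9219
9219 → 9⁴ + 2⁴ + 1⁴ + 9⁴ = 6561 + 16 + 1 + 6561 = 13139
13139 → 1⁴ + 3⁴ + 1⁴ + 3⁴ + 9⁴ = 1 + 81 + 1 + 81 + 6561 = 6725
6725 → 6⁴ + 7⁴ + 2⁴ + 5⁴ = 1296 + 2401 + 16 + 625 = 4338  — 4338 already appeared earlier.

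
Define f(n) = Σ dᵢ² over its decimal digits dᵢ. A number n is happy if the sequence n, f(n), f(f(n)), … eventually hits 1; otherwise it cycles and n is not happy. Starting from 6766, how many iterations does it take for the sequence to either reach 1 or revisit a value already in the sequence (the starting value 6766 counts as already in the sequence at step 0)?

6766 → 6² + 7² + 6² + 6² = 157
157 → 1² + 5² + 7² = 75
75 → 7² + 5² = 74
74 → 7² + 4² = 65
65 → 6² + 5² = 61
61 → 6² + 1² = 37
37 → 3² + 7² = 58
58 → 5² + 8² = 89
89 → 8² + 9² = 145
145 → 1² + 4² + 5² = 42
42 → 4² + 2² = 20
20 → 2² + 0² = 4
4 → 4² = 16
16 → 1² + 6² = 37  — 37 repeats.
That took 14 steps.

14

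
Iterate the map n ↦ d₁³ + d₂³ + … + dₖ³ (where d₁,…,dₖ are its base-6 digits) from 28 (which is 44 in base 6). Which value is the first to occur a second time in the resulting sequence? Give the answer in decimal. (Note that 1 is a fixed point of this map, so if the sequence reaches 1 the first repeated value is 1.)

28

28 = (4,4)_6 → 4³ + 4³ = 64 + 64 = 128
128 = (3,3,2)_6 → 3³ + 3³ + 2³ = 27 + 27 + 8 = 62
62 = (1,4,2)_6 → 1³ + 4³ + 2³ = 1 + 64 + 8 = 73
73 = (2,0,1)_6 → 2³ + 0³ + 1³ = 8 + 0 + 1 = 9
9 = (1,3)_6 → 1³ + 3³ = 1 + 27 = 28  — 28 already appeared earlier.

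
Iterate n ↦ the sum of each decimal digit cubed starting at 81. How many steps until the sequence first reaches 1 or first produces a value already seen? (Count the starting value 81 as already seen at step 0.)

3

81 → 8³ + 1³ = 512 + 1 = 513
513 → 5³ + 1³ + 3³ = 125 + 1 + 27 = 153
153 → 1³ + 5³ + 3³ = 1 + 125 + 27 = 153  — 153 repeats.
That took 3 steps.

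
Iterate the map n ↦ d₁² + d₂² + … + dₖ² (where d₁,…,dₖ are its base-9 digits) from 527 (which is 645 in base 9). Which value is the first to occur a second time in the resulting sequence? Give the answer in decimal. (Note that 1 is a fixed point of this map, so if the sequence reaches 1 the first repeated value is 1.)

527 = (6,4,5)_9 → 6² + 4² + 5² = 77
77 = (8,5)_9 → 8² + 5² = 89
89 = (1,0,8)_9 → 1² + 0² + 8² = 65
65 = (7,2)_9 → 7² + 2² = 53
53 = (5,8)_9 → 5² + 8² = 89  — 89 already appeared earlier.

89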